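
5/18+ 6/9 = 17/18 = 0.94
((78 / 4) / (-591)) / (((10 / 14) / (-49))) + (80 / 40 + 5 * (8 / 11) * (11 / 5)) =24159 / 1970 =12.26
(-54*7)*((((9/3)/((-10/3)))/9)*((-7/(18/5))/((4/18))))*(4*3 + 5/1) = -22491/4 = -5622.75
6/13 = 0.46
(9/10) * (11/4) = 99/40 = 2.48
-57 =-57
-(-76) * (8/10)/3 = 304/15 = 20.27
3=3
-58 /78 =-29 /39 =-0.74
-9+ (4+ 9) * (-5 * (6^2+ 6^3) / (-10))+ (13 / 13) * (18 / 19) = 30969 / 19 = 1629.95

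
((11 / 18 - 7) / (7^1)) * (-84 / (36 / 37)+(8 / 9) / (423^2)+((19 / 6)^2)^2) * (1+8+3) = -42143659115 / 270540648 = -155.78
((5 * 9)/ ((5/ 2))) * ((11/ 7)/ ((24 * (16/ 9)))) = 297/ 448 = 0.66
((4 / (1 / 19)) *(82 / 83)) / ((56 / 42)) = 4674 / 83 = 56.31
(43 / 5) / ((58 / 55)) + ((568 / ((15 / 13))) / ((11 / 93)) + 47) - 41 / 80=107605937 / 25520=4216.53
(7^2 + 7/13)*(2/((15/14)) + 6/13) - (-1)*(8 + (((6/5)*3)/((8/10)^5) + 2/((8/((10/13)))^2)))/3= 157918757/1297920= 121.67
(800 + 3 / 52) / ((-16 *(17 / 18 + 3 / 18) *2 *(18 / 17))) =-707251 / 33280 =-21.25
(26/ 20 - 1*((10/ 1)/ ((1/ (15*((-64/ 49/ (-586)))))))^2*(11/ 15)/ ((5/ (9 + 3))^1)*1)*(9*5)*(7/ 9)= 2274100837/ 58892414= 38.61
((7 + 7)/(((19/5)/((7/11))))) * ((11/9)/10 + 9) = 40229/1881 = 21.39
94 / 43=2.19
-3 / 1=-3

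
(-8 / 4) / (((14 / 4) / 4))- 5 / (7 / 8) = -8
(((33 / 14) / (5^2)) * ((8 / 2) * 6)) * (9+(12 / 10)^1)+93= 101571 / 875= 116.08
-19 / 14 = -1.36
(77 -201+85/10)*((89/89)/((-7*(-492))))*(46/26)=-253/4264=-0.06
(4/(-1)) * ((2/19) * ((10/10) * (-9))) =72/19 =3.79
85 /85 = 1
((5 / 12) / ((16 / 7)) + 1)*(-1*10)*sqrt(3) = -20.48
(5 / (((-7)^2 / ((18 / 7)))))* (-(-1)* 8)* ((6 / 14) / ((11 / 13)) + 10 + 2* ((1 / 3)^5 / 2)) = 15733120 / 713097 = 22.06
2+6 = 8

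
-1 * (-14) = 14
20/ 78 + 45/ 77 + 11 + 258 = 810332/ 3003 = 269.84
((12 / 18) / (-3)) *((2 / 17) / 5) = -4 / 765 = -0.01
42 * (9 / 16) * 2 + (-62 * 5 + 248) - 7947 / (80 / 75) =-119441 / 16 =-7465.06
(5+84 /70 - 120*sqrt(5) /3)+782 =3941 /5 - 40*sqrt(5) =698.76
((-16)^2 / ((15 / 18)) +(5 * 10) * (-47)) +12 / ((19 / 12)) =-193346 / 95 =-2035.22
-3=-3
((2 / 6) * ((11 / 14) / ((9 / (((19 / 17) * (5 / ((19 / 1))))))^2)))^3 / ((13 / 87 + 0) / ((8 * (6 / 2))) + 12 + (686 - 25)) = 603109375 / 18548702511070344301017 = 0.00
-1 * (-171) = 171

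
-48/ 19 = -2.53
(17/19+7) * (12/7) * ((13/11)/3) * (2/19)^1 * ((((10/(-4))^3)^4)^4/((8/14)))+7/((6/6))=3463895836830488408077770786349885583/279434283129503744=12396101859932293297.78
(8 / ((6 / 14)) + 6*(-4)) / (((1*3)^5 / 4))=-64 / 729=-0.09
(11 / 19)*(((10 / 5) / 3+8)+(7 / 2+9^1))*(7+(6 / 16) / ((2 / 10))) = 99187 / 912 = 108.76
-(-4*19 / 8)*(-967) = -18373 / 2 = -9186.50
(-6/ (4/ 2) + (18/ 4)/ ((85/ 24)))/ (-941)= 147/ 79985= 0.00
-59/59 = -1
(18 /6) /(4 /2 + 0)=3 /2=1.50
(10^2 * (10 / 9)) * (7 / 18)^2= 12250 / 729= 16.80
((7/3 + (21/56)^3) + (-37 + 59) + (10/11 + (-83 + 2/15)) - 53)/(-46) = 9341081/3886080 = 2.40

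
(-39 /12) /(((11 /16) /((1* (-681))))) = 35412 /11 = 3219.27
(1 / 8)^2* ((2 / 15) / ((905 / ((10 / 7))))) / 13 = 0.00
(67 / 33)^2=4.12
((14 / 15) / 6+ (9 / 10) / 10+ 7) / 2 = 6521 / 1800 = 3.62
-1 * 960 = -960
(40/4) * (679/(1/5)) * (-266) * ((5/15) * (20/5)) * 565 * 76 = -1551113032000/3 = -517037677333.33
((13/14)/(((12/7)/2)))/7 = 13/84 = 0.15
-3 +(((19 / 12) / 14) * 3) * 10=0.39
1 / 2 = 0.50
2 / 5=0.40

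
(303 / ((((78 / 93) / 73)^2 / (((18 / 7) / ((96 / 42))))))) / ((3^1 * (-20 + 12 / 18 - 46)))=-13965427863 / 1059968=-13175.33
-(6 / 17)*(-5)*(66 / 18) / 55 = 2 / 17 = 0.12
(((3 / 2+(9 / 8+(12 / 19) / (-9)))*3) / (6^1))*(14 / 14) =1165 / 912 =1.28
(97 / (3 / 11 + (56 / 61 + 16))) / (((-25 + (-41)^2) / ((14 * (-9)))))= -0.43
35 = 35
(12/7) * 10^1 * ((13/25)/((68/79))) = 6162/595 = 10.36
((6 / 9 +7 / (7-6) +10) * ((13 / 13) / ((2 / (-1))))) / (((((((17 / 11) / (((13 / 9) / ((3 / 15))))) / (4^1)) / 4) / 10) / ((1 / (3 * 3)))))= -3031600 / 4131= -733.87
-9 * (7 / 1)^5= -151263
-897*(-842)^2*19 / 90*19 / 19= -2013812242 / 15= -134254149.47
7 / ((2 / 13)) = 91 / 2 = 45.50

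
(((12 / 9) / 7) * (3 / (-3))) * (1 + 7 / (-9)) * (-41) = 1.74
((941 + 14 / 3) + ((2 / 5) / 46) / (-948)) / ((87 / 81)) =927869211 / 1053860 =880.45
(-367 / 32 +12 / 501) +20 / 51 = -3012331 / 272544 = -11.05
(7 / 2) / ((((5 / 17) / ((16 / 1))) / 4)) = 3808 / 5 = 761.60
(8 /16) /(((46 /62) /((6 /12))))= 31 /92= 0.34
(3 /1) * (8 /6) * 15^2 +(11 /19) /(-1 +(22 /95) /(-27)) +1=2329402 /2587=900.43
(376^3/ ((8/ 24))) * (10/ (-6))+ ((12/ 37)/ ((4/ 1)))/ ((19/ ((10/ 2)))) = -186848176625/ 703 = -265786879.98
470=470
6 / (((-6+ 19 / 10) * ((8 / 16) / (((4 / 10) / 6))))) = -8 / 41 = -0.20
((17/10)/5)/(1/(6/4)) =51/100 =0.51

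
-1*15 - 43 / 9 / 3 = -448 / 27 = -16.59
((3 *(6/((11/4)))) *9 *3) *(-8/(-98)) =7776/539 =14.43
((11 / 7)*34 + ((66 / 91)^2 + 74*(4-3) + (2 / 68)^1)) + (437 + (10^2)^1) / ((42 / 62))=259226287 / 281554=920.70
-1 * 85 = -85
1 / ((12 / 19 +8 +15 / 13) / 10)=2470 / 2417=1.02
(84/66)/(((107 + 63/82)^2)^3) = 4256093399936/5238679328650346306816099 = 0.00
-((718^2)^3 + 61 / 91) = -12467749208805602045 / 91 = -137008233063797824.67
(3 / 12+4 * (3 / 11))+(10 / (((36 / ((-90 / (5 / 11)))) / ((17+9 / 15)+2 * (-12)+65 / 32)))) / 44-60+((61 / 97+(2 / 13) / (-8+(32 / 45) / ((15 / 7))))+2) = -58114047661 / 1148740736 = -50.59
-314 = -314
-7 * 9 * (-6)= 378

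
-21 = -21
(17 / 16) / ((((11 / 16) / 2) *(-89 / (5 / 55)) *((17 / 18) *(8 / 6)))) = -27 / 10769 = -0.00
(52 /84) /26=1 /42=0.02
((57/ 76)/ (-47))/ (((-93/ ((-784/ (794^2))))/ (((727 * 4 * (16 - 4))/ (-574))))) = 122136/ 9415088833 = 0.00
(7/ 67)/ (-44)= -0.00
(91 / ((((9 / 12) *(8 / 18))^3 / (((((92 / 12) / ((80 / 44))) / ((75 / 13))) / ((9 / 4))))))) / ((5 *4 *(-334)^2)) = 299299 / 836670000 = 0.00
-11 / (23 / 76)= -836 / 23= -36.35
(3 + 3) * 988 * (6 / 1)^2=213408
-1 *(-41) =41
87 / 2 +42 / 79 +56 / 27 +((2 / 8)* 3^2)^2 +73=4237613 / 34128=124.17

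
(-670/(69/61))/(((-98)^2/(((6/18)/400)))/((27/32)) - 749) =-122610/2827262557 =-0.00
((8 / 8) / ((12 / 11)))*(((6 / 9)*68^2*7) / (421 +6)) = 25432 / 549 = 46.32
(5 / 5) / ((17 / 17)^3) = 1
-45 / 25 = -9 / 5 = -1.80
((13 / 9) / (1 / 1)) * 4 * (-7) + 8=-292 / 9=-32.44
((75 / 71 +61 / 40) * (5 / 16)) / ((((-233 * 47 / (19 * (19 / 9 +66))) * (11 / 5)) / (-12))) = 426920785 / 821062176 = 0.52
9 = 9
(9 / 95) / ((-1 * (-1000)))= 9 / 95000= 0.00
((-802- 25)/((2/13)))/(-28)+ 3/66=118289/616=192.03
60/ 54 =1.11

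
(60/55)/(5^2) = 12/275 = 0.04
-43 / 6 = -7.17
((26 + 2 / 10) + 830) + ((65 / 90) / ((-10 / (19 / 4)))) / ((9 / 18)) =61597 / 72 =855.51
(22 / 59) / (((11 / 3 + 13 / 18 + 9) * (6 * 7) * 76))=33 / 3782254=0.00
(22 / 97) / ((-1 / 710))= -15620 / 97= -161.03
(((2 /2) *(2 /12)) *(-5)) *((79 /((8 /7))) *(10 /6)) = -13825 /144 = -96.01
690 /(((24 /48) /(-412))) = -568560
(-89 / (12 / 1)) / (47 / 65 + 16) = -5785 / 13044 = -0.44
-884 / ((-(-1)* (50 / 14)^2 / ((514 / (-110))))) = 11132212 / 34375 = 323.85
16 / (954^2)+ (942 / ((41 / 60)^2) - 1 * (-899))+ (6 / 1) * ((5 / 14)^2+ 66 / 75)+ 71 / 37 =101390993973643043 / 34671471971850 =2924.33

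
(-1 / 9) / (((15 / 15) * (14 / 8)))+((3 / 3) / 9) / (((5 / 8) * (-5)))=-52 / 525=-0.10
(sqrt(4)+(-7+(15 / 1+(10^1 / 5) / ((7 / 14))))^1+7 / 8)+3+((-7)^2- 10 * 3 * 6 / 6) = 36.88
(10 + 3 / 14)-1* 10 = 3 / 14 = 0.21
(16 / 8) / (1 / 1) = 2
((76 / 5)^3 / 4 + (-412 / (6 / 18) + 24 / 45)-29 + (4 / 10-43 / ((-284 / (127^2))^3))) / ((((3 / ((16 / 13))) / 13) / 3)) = 67655134076885053 / 536866500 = 126018542.93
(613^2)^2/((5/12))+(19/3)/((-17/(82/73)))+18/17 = 6308355802655956/18615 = 338885619267.04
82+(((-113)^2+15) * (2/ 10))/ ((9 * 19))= 82894/ 855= 96.95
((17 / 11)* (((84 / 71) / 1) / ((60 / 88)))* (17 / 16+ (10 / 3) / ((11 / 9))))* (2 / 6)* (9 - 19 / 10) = 79373 / 3300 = 24.05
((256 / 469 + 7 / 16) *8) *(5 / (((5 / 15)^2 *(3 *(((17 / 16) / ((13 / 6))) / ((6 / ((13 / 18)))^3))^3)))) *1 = 188624911598.13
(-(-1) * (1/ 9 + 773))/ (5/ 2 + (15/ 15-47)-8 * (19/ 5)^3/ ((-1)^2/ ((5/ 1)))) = -347900/ 1007271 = -0.35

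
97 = 97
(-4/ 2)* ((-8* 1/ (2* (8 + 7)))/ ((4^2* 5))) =1/ 150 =0.01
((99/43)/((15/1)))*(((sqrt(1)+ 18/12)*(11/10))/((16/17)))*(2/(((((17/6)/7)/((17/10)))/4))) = 129591/8600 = 15.07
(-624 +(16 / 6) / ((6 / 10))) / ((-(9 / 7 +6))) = 85.04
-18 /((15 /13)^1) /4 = -39 /10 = -3.90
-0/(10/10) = 0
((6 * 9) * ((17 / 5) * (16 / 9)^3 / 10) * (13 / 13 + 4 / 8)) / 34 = 1024 / 225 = 4.55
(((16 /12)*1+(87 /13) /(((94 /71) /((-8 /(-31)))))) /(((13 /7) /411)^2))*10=4135474371840 /3201029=1291920.31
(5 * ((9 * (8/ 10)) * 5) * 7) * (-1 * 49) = -61740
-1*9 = -9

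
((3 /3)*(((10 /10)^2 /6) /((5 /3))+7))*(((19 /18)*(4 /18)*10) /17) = 1349 /1377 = 0.98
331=331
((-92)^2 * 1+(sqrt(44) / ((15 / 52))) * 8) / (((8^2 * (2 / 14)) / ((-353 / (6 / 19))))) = -24836021 / 24 - 610337 * sqrt(11) / 90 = -1057325.97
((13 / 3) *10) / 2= 65 / 3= 21.67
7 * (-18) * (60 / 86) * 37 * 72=-10069920 / 43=-234184.19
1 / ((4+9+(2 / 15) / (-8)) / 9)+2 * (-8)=-11924 / 779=-15.31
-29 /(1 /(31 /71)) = -899 /71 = -12.66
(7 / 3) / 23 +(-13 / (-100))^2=81661 / 690000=0.12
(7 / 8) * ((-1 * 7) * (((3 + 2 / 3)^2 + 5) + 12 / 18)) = -117.06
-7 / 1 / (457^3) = -0.00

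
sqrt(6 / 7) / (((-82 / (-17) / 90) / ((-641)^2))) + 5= 5 + 314323965 * sqrt(42) / 287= 7097747.55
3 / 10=0.30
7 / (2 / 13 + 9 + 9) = 91 / 236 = 0.39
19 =19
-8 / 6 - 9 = -31 / 3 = -10.33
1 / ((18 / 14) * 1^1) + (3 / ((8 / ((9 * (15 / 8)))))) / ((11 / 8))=4261 / 792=5.38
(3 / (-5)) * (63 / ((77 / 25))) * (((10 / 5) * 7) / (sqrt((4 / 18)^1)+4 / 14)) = 119070 / 341 -138915 * sqrt(2) / 341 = -226.94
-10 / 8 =-5 / 4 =-1.25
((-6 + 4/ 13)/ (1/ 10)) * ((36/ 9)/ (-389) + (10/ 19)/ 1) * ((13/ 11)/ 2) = -1411180/ 81301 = -17.36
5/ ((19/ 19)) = 5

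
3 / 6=1 / 2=0.50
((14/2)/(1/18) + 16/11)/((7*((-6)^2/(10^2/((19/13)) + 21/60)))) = 6106411/175560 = 34.78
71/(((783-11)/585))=41535/772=53.80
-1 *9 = -9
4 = 4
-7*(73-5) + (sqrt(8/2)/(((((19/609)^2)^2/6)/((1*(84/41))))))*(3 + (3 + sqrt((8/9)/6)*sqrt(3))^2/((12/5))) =1192671207582008/5343161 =223214536.78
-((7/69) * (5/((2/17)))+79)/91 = -11497/12558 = -0.92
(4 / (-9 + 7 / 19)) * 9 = -171 / 41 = -4.17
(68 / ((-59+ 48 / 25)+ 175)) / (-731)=-25 / 31691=-0.00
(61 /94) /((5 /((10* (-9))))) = -549 /47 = -11.68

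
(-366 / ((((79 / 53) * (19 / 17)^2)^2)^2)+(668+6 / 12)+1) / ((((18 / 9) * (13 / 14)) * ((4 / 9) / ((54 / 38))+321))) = 1438148951020835333637147 / 1342903368517009571671334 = 1.07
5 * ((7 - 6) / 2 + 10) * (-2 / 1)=-105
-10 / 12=-5 / 6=-0.83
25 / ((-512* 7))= -25 / 3584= -0.01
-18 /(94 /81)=-729 /47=-15.51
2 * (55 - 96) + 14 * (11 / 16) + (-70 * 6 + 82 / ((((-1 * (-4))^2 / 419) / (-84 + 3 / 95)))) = -180804.06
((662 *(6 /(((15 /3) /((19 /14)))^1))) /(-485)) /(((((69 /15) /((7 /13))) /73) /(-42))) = 797.80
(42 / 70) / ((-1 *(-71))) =3 / 355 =0.01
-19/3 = -6.33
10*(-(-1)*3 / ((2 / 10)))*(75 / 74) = 152.03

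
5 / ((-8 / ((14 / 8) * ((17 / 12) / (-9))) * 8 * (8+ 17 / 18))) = 85 / 35328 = 0.00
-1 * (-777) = 777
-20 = -20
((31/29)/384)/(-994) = -31/11069184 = -0.00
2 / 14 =1 / 7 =0.14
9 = 9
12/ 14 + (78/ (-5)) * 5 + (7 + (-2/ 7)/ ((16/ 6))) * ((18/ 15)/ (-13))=-70779/ 910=-77.78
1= 1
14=14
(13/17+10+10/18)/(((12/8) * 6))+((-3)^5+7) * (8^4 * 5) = -6655424828/1377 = -4833278.74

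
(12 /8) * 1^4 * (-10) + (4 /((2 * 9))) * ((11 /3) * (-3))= -157 /9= -17.44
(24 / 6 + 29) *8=264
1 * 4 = 4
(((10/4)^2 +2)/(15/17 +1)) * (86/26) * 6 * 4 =72369/208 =347.93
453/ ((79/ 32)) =14496/ 79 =183.49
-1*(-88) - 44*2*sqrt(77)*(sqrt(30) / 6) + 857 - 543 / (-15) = 4906 / 5 - 44*sqrt(2310) / 3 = 276.28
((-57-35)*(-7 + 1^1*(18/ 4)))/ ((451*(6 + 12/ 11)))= 115/ 1599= 0.07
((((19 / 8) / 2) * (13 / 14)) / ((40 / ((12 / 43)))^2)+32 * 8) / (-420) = -10602907823 / 17395392000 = -0.61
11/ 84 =0.13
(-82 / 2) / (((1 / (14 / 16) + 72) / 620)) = -347.54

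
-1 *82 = -82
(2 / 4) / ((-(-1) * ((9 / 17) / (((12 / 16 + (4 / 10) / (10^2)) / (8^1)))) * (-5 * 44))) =-6409 / 15840000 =-0.00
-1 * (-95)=95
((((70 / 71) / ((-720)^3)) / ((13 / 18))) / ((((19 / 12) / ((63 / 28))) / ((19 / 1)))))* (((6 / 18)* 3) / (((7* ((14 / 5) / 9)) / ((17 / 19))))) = -0.00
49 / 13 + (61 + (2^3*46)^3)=647869258 / 13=49836096.77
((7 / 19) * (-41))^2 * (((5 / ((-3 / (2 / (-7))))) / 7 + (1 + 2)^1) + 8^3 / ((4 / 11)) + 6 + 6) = 351650071 / 1083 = 324699.97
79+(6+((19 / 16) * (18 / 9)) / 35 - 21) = 17939 / 280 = 64.07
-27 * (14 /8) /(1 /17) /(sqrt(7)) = -459 * sqrt(7) /4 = -303.60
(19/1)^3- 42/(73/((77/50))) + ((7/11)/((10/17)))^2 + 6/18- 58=720944263/105996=6801.62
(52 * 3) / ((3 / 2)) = 104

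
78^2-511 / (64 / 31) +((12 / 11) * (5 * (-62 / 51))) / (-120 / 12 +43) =2305005125 / 394944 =5836.28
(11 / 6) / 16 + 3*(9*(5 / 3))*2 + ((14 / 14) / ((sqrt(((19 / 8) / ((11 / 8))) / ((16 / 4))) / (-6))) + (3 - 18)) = 7211 / 96 - 12*sqrt(209) / 19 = 65.98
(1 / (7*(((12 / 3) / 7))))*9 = 9 / 4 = 2.25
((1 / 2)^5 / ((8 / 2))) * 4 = 1 / 32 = 0.03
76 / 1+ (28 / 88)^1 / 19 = 31775 / 418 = 76.02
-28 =-28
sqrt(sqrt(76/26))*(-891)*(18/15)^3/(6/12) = -384912*13^(3/4)*38^(1/4)/1625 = -4026.35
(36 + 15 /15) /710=0.05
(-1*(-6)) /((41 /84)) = 504 /41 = 12.29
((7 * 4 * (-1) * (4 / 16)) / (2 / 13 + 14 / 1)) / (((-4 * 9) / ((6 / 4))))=91 / 4416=0.02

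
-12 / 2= -6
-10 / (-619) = 10 / 619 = 0.02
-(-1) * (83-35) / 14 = 24 / 7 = 3.43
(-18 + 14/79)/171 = -0.10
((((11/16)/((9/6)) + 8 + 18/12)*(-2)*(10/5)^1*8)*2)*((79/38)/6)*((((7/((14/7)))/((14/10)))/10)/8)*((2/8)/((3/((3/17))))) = -18881/186048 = -0.10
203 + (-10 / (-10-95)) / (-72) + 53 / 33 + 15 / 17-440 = -33153559 / 141372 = -234.51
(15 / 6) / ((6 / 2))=5 / 6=0.83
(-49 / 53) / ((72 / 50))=-1225 / 1908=-0.64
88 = 88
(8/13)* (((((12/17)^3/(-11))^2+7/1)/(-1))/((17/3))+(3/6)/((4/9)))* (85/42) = -73135585585/531557544518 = -0.14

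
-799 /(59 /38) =-30362 /59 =-514.61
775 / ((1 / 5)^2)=19375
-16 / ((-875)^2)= -16 / 765625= -0.00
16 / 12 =4 / 3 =1.33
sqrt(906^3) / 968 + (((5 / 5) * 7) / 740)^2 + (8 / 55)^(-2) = 75.44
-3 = -3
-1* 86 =-86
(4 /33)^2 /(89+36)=16 /136125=0.00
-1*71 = -71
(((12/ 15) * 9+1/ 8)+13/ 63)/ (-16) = -18979/ 40320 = -0.47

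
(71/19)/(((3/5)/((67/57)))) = 23785/3249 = 7.32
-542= -542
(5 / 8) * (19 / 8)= 95 / 64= 1.48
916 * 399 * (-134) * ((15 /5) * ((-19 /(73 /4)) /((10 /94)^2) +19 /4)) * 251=5871550588140762 /1825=3217287993501.79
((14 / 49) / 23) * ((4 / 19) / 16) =1 / 6118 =0.00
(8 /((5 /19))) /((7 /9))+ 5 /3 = 4279 /105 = 40.75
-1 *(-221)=221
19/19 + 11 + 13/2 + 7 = 51/2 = 25.50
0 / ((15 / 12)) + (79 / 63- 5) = -236 / 63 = -3.75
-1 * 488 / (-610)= 0.80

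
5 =5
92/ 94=46/ 47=0.98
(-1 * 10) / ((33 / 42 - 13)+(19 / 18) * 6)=420 / 247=1.70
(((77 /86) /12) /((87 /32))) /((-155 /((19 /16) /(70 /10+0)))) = -209 /6958260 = -0.00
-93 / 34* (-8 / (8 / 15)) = 1395 / 34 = 41.03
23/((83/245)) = 5635/83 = 67.89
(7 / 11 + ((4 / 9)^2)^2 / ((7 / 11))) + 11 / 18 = 1322393 / 1010394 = 1.31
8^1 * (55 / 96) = 55 / 12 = 4.58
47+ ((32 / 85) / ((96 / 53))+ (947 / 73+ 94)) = 154.18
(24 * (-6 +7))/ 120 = 1/ 5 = 0.20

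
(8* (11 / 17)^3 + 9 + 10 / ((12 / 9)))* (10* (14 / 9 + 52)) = 442054250 / 44217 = 9997.38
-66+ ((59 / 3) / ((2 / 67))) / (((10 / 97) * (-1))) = -387401 / 60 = -6456.68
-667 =-667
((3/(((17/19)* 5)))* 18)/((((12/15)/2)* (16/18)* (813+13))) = 4617/112336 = 0.04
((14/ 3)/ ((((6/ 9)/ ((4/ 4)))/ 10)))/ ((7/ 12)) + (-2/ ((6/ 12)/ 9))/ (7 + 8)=588/ 5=117.60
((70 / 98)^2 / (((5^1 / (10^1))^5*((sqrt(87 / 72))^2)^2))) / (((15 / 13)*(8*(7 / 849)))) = 42382080 / 288463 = 146.92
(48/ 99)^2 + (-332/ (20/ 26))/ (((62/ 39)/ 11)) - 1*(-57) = -494427304/ 168795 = -2929.16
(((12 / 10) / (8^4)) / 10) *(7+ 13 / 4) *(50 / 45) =41 / 122880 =0.00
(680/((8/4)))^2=115600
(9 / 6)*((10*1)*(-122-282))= -6060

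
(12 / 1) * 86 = 1032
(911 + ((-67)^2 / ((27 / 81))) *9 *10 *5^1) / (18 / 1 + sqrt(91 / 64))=6982342272 / 20645 - 48488488 *sqrt(91) / 20645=315804.87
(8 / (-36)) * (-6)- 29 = -83 / 3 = -27.67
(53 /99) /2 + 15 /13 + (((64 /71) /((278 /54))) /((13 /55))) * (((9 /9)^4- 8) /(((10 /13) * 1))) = -135132401 /25402806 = -5.32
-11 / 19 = -0.58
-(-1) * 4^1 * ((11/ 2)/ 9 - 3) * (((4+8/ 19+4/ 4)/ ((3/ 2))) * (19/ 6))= -8858/ 81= -109.36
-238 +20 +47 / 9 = -1915 / 9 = -212.78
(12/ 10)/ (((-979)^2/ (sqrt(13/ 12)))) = 0.00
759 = 759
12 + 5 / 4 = 13.25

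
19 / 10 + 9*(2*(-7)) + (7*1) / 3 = -3653 / 30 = -121.77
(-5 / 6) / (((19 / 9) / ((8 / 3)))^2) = -480 / 361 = -1.33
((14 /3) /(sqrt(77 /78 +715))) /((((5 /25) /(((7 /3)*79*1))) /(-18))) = -77420*sqrt(4356066) /55847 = -2893.35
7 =7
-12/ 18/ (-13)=2/ 39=0.05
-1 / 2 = -0.50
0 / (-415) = 0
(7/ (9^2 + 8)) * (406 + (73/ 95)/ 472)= 127435791/ 3990760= 31.93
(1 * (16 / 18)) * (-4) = -32 / 9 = -3.56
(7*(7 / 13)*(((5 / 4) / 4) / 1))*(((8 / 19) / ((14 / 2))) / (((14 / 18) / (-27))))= -1215 / 494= -2.46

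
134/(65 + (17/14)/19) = 35644/17307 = 2.06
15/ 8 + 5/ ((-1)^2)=55/ 8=6.88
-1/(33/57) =-19/11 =-1.73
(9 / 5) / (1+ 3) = 9 / 20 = 0.45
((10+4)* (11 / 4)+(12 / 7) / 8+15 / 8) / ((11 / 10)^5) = 28412500 / 1127357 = 25.20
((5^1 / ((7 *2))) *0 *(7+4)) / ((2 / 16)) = 0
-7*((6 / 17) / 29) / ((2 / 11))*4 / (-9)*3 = 308 / 493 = 0.62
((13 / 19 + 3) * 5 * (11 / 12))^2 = 3705625 / 12996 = 285.14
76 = 76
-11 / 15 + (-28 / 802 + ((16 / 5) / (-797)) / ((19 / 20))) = -70360763 / 91085145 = -0.77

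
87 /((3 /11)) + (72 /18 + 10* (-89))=-567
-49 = -49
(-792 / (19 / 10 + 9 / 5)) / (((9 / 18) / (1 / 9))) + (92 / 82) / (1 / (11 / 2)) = -62799 / 1517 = -41.40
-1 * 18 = -18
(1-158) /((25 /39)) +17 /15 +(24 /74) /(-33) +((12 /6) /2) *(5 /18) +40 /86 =-1914156479 /7875450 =-243.05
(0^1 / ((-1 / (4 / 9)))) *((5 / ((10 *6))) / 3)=0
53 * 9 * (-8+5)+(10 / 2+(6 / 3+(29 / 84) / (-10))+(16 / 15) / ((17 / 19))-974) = -34226909 / 14280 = -2396.84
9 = 9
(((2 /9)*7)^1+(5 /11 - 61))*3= -176.97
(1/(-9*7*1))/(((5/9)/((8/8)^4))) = -1/35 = -0.03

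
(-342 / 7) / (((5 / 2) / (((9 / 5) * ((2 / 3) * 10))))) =-8208 / 35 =-234.51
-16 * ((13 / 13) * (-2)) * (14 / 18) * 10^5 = 2488888.89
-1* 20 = -20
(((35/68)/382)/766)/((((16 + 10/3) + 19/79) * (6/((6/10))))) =1659/184610081248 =0.00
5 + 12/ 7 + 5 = 82/ 7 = 11.71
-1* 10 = -10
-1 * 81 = -81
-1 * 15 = -15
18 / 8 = 9 / 4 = 2.25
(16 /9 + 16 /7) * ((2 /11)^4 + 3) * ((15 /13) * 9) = 24103680 /190333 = 126.64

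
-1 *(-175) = 175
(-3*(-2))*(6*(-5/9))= -20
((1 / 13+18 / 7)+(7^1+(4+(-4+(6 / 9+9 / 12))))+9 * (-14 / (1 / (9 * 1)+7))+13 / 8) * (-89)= 3909859 / 8736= 447.56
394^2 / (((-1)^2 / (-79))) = -12263644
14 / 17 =0.82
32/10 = 16/5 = 3.20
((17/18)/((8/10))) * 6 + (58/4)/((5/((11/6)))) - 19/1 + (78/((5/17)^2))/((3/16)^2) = 1923089/75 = 25641.19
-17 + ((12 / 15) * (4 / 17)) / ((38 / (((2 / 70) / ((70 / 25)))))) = -1345291 / 79135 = -17.00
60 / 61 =0.98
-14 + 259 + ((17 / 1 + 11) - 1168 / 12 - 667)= -1474 / 3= -491.33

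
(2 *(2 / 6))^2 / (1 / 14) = 56 / 9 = 6.22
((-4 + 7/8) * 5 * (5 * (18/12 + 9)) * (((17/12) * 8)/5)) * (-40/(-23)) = -74375/23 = -3233.70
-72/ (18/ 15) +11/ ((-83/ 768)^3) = -5017140372/ 571787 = -8774.49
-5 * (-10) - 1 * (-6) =56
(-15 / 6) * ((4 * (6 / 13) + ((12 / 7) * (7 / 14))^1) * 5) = -3075 / 91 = -33.79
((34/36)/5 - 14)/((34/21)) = -8701/1020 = -8.53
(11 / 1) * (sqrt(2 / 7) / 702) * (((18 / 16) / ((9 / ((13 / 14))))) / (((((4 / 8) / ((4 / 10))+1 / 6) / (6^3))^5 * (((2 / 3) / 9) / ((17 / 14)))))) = 10054435710173184 * sqrt(14) / 28647703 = 1313203143.89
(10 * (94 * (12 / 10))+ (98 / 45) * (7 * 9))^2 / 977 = 40018276 / 24425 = 1638.41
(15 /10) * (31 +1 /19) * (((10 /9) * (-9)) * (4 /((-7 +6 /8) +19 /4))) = 23600 /19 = 1242.11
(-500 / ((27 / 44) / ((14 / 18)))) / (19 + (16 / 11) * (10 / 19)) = -32186000 / 1003833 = -32.06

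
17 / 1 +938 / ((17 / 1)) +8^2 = 2315 / 17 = 136.18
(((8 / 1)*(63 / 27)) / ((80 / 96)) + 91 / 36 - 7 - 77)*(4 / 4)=-10633 / 180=-59.07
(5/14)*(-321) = -1605/14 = -114.64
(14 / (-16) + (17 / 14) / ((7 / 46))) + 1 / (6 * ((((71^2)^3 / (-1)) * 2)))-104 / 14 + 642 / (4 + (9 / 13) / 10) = 12547091158426826689 / 79691699028389784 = 157.45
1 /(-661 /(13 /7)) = -13 /4627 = -0.00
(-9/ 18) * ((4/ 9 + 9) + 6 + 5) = -92/ 9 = -10.22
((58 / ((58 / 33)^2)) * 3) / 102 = 1089 / 1972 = 0.55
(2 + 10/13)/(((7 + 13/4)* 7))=144/3731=0.04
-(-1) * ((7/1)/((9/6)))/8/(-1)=-7/12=-0.58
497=497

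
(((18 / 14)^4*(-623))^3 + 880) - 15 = -199104032997604034 / 40353607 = -4933983546.94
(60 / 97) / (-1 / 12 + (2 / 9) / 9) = -19440 / 1843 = -10.55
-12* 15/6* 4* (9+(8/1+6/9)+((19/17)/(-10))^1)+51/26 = -930245/442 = -2104.63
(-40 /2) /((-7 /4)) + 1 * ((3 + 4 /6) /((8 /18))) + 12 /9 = 1765 /84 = 21.01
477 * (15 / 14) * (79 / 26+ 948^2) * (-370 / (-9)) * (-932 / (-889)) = 1601460623351850 / 80899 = 19795802461.73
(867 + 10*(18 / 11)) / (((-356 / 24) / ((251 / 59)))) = -14633802 / 57761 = -253.35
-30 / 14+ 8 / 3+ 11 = 242 / 21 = 11.52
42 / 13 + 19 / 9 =625 / 117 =5.34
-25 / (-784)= 25 / 784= 0.03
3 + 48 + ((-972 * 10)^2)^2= 8926168066560051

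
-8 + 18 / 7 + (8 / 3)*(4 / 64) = -221 / 42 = -5.26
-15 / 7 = -2.14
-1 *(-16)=16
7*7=49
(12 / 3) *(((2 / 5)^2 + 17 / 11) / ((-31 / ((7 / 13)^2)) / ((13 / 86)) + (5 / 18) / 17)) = -28128744 / 2916403325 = -0.01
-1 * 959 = -959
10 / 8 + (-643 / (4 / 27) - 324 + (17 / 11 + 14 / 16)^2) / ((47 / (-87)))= 3138943681 / 363968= 8624.23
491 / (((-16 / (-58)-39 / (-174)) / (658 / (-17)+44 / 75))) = -47727164 / 1275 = -37433.07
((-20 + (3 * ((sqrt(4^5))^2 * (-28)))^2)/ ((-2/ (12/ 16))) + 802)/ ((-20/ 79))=438375943267/ 40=10959398581.68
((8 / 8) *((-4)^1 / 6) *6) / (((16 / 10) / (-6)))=15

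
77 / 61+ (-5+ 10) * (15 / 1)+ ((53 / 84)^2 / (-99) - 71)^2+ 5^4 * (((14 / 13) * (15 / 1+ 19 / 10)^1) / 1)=16492.83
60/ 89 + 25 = 2285/ 89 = 25.67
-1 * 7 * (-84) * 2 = 1176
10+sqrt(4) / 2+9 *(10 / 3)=41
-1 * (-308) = 308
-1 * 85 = -85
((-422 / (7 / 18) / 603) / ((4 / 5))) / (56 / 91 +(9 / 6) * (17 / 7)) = -0.53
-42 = -42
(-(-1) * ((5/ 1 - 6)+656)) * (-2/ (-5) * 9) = 2358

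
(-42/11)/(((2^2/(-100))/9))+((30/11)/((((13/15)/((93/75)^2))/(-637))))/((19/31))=-21786912/5225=-4169.74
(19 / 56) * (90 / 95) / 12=3 / 112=0.03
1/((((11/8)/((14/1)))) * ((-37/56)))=-6272/407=-15.41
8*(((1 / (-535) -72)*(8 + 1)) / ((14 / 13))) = -2575404 / 535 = -4813.84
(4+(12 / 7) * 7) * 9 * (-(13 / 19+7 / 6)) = -5064 / 19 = -266.53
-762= -762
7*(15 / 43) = 105 / 43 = 2.44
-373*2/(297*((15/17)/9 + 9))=-6341/22968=-0.28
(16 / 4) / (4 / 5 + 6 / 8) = 2.58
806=806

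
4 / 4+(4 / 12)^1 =4 / 3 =1.33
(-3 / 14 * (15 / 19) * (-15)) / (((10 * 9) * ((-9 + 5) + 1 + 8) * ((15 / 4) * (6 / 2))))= 1 / 1995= 0.00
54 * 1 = 54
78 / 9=26 / 3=8.67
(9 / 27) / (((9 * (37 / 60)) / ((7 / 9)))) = 140 / 2997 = 0.05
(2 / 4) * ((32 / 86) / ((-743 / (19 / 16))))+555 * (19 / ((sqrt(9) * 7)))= 224601337 / 447286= 502.14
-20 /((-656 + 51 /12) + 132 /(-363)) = 0.03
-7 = -7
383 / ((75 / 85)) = 6511 / 15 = 434.07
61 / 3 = 20.33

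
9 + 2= 11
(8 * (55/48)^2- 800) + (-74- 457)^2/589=-52719107/169632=-310.79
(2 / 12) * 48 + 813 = 821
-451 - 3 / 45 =-6766 / 15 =-451.07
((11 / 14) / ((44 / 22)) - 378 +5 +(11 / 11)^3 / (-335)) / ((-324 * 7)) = 3495083 / 21273840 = 0.16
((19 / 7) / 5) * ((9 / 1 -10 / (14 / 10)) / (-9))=-247 / 2205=-0.11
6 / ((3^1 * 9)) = 2 / 9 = 0.22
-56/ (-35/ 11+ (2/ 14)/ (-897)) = 483483/ 27472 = 17.60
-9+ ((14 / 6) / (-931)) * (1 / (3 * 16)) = -172369 / 19152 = -9.00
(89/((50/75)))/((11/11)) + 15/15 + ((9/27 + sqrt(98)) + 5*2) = 7*sqrt(2) + 869/6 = 154.73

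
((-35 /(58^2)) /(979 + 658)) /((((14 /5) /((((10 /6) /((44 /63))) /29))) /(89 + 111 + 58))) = -338625 /7026763568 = -0.00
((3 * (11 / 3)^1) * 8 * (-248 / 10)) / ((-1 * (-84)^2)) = 682 / 2205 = 0.31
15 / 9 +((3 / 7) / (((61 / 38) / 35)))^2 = 993305 / 11163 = 88.98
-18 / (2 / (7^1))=-63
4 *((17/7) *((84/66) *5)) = 680/11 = 61.82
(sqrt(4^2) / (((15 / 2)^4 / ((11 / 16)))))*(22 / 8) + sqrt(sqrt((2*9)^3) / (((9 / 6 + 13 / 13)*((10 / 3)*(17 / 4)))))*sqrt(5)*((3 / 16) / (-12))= -9*2^(3 / 4)*sqrt(85) / 2720 + 121 / 50625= -0.05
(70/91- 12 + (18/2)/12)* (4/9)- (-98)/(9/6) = 7099/117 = 60.68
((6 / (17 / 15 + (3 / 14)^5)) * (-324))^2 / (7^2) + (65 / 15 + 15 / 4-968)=59270147472666003529 / 1003935133228908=59037.83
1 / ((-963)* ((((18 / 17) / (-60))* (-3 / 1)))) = -170 / 8667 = -0.02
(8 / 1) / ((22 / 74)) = 296 / 11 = 26.91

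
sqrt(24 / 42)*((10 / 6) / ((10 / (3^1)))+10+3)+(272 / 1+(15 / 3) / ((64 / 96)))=27*sqrt(7) / 7+559 / 2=289.71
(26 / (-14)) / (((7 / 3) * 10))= -39 / 490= -0.08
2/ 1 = 2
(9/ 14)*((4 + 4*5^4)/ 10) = 5634/ 35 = 160.97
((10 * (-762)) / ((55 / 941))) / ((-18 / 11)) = 239014 / 3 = 79671.33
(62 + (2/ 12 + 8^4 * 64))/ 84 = 1573237/ 504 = 3121.50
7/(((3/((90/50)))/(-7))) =-147/5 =-29.40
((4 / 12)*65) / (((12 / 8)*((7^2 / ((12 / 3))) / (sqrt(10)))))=520*sqrt(10) / 441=3.73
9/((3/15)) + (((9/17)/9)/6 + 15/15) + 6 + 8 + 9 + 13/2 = 3851/51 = 75.51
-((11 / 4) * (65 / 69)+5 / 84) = -1280 / 483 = -2.65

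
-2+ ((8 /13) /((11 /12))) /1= -190 /143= -1.33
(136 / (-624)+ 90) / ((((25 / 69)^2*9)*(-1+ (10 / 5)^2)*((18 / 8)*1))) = 7409174 / 658125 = 11.26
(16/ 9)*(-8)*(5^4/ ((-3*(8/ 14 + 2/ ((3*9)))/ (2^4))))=4480000/ 61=73442.62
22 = 22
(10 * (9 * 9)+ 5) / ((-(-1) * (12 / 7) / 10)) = 28525 / 6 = 4754.17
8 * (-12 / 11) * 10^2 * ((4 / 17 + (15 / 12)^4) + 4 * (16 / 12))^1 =-2614475 / 374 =-6990.57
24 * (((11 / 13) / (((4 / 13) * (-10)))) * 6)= -198 / 5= -39.60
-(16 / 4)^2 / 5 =-16 / 5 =-3.20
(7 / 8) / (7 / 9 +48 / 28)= 441 / 1256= 0.35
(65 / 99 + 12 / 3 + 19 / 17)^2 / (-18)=-47219762 / 25492401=-1.85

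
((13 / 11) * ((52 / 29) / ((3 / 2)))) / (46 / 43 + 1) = 58136 / 85173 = 0.68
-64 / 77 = -0.83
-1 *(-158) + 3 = 161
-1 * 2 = -2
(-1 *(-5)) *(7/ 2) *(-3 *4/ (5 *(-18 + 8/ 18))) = 2.39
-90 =-90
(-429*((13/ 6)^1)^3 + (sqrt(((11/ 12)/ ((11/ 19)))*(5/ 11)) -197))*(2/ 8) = -328355/ 288 + sqrt(3135)/ 264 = -1139.91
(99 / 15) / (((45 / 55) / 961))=116281 / 15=7752.07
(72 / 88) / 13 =9 / 143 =0.06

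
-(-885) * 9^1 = 7965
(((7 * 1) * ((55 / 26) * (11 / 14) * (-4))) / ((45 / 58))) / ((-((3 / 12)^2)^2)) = 15355.62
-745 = -745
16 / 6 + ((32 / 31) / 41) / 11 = 111944 / 41943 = 2.67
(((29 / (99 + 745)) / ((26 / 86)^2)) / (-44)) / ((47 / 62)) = -1662251 / 147485624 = -0.01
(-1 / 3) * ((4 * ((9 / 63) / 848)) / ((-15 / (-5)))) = -1 / 13356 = -0.00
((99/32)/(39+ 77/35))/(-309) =-165/678976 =-0.00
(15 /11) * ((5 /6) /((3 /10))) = 125 /33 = 3.79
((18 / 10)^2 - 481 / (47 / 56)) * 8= -5356744 / 1175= -4558.93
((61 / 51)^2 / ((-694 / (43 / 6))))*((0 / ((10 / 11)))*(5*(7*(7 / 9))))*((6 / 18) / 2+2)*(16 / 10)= 0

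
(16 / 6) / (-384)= -1 / 144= -0.01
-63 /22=-2.86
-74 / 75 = -0.99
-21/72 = -7/24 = -0.29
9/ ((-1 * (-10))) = 9/ 10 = 0.90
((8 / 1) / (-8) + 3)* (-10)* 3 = -60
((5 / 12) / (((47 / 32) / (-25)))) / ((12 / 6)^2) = -250 / 141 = -1.77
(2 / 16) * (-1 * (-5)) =5 / 8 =0.62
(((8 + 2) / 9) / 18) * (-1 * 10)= -50 / 81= -0.62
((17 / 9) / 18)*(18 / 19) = 17 / 171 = 0.10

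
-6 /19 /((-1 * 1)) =6 /19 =0.32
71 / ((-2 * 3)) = -11.83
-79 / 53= -1.49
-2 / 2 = -1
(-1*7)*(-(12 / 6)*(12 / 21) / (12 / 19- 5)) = -152 / 83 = -1.83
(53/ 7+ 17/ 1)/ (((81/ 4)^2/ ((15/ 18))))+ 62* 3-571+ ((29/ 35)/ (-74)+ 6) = -19319054837/ 50978970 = -378.96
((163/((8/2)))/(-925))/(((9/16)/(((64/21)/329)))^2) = -42729472/3576491003925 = -0.00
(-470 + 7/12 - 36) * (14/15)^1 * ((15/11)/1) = -42455/66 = -643.26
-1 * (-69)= 69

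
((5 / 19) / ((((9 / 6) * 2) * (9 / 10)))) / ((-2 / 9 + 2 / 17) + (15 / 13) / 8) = 88400 / 35967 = 2.46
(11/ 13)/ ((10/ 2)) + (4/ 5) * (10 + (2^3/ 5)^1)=3071/ 325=9.45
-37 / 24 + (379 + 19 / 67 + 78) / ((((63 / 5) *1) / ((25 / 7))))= 128.07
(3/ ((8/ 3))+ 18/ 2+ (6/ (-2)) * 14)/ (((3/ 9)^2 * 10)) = -459/ 16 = -28.69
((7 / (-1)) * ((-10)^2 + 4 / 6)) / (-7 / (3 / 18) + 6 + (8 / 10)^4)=660625 / 33366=19.80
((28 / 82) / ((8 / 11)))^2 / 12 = 5929 / 322752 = 0.02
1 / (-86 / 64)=-32 / 43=-0.74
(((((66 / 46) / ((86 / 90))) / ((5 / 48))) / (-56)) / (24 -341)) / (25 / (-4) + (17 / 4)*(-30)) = -7128 / 1174106185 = -0.00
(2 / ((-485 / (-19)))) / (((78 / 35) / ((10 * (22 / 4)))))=7315 / 3783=1.93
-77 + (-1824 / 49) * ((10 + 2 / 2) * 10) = -204413 / 49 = -4171.69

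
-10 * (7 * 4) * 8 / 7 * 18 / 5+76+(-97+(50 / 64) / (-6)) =-225241 / 192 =-1173.13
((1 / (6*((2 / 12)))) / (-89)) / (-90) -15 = -120149 / 8010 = -15.00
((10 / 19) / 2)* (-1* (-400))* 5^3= 250000 / 19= 13157.89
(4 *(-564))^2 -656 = 5088880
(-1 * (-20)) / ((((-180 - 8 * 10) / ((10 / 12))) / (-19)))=95 / 78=1.22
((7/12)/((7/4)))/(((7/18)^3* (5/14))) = 3888/245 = 15.87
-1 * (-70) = 70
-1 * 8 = -8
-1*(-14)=14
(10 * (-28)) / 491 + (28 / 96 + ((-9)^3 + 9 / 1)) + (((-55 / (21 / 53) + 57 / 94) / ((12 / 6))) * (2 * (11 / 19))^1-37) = -61676344573 / 73661784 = -837.29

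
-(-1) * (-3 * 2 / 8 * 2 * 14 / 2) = -21 / 2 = -10.50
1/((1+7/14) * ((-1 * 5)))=-2/15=-0.13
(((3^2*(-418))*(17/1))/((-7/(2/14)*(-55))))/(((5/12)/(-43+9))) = 2372112/1225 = 1936.42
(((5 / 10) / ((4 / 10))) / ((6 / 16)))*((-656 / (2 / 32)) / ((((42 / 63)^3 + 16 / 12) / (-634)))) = 149725440 / 11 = 13611403.64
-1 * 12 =-12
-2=-2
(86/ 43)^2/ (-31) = -4/ 31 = -0.13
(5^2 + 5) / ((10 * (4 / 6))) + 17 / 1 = 43 / 2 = 21.50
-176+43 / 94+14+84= -7289 / 94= -77.54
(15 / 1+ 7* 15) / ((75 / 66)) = 528 / 5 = 105.60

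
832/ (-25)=-832/ 25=-33.28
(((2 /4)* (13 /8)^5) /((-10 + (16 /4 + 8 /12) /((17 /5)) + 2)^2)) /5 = 33813 /1310720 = 0.03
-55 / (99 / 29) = -145 / 9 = -16.11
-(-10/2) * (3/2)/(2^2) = 15/8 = 1.88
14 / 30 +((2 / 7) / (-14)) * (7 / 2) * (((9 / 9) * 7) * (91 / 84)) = -3 / 40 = -0.08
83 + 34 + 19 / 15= 1774 / 15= 118.27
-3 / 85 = -0.04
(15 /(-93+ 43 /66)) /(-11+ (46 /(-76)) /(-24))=180576 /12200971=0.01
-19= -19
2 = 2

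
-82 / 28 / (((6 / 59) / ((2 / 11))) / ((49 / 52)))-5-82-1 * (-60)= -109597 / 3432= -31.93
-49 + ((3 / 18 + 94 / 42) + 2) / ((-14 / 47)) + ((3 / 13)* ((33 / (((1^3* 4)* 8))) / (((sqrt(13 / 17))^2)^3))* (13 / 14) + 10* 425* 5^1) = 437916008063 / 20669376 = 21186.71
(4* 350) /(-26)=-700 /13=-53.85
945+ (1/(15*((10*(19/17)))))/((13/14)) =17506244/18525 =945.01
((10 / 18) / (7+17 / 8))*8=0.49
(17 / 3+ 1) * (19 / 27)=380 / 81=4.69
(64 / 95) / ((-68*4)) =-4 / 1615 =-0.00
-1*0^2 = 0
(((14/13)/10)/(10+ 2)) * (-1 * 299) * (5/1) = -161/12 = -13.42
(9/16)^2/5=0.06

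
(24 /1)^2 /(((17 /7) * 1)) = 4032 /17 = 237.18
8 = 8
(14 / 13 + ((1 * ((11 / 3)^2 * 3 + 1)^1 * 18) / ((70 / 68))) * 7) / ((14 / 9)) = 1480131 / 455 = 3253.04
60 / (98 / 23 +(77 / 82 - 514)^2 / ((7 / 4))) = 16238460 / 40710441109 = 0.00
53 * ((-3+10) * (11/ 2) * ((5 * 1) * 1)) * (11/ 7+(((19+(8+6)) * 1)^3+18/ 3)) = 366724490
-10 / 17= -0.59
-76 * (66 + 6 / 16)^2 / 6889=-5357259 / 110224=-48.60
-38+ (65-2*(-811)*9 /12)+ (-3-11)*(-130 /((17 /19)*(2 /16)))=595559 /34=17516.44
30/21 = 10/7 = 1.43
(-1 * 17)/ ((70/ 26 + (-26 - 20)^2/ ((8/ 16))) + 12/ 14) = -1547/ 385435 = -0.00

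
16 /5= 3.20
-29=-29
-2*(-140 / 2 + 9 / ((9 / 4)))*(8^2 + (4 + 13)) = 10692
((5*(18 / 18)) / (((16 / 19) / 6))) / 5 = 57 / 8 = 7.12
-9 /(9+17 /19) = -171 /188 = -0.91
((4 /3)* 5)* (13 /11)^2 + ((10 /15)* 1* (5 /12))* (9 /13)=89695 /9438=9.50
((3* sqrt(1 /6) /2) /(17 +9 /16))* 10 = 0.35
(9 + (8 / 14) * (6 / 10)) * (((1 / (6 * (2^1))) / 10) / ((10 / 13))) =1417 / 14000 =0.10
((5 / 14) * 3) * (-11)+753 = 10377 / 14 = 741.21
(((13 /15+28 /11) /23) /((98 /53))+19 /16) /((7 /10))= 3771857 /2082696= 1.81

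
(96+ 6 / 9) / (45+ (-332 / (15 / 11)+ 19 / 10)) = -2900 / 5897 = -0.49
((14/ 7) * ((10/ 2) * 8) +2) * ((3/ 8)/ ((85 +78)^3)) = 123/ 17322988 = 0.00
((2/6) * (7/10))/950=0.00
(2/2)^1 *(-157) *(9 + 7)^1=-2512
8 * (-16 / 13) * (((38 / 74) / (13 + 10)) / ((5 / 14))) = -34048 / 55315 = -0.62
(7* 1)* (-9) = -63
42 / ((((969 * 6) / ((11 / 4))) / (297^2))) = 2264031 / 1292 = 1752.35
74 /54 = 37 /27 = 1.37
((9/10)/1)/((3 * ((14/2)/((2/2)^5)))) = 3/70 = 0.04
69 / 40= 1.72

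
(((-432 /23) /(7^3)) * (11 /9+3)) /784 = -114 /386561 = -0.00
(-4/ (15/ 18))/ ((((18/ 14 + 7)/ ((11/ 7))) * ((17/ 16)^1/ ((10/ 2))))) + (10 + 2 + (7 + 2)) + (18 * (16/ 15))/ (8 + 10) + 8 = 190663/ 7395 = 25.78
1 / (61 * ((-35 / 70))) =-2 / 61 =-0.03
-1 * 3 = -3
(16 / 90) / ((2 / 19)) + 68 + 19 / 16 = 51031 / 720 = 70.88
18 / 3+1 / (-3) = 17 / 3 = 5.67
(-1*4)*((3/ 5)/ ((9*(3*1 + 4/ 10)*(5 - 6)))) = 4/ 51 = 0.08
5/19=0.26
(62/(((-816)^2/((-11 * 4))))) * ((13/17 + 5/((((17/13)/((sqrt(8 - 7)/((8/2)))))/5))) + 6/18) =-408859/16979328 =-0.02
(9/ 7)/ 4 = 9/ 28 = 0.32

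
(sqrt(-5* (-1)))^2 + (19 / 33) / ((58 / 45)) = 3475 / 638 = 5.45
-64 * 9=-576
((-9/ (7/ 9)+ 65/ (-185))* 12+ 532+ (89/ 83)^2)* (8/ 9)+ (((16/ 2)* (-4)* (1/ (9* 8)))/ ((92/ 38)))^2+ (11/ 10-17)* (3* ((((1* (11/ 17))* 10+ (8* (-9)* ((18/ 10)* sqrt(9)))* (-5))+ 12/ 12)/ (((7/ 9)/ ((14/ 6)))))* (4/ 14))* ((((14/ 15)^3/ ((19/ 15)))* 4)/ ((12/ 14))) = -29466390485605918772/ 123472194324885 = -238647.99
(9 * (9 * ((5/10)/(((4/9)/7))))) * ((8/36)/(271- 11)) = 567/1040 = 0.55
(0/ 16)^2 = 0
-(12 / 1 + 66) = -78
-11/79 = -0.14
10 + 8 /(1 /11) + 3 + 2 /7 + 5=106.29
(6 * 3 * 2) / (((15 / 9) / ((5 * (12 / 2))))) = 648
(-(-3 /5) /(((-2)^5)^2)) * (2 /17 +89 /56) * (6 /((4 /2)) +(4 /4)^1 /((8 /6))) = 14625 /3899392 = 0.00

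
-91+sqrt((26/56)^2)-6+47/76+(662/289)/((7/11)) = -3548415/38437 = -92.32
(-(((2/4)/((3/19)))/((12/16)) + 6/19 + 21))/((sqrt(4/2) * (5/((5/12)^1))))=-4367 * sqrt(2)/4104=-1.50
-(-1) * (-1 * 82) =-82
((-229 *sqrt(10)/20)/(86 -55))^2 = 52441/38440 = 1.36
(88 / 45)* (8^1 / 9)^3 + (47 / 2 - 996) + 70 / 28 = -31775794 / 32805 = -968.63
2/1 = 2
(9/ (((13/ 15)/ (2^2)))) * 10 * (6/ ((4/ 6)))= 48600/ 13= 3738.46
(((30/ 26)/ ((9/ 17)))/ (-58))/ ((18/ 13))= -85/ 3132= -0.03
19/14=1.36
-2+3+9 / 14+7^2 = 709 / 14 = 50.64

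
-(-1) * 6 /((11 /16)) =96 /11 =8.73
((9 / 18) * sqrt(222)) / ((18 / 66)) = 11 * sqrt(222) / 6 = 27.32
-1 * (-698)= 698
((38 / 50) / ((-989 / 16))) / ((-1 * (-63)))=-304 / 1557675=-0.00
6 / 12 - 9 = -17 / 2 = -8.50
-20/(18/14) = -140/9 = -15.56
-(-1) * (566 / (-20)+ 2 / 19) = -5357 / 190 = -28.19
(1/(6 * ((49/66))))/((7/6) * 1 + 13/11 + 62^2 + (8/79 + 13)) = 57354/986035379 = 0.00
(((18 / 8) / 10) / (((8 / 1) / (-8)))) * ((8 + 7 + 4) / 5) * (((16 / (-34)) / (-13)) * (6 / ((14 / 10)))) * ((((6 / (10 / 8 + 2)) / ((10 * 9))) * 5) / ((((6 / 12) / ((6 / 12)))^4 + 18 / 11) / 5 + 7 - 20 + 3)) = 15048 / 10477831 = 0.00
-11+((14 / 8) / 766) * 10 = -16817 / 1532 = -10.98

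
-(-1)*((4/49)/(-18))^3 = -8/85766121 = -0.00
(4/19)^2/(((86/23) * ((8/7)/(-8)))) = -1288/15523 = -0.08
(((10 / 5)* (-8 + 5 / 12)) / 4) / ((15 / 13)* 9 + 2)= -169 / 552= -0.31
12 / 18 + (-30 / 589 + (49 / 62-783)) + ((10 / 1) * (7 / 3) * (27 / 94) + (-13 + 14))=-128541883 / 166098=-773.89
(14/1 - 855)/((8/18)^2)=-68121/16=-4257.56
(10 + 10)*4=80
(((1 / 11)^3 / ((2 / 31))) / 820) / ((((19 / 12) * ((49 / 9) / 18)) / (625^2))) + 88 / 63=5935339609 / 457250409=12.98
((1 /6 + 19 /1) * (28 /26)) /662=805 /25818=0.03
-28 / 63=-4 / 9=-0.44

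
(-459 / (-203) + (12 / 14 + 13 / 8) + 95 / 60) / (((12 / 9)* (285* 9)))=30823 / 16662240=0.00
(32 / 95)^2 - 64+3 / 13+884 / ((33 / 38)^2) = 141631791443 / 127766925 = 1108.52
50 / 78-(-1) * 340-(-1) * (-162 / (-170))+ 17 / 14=15909731 / 46410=342.81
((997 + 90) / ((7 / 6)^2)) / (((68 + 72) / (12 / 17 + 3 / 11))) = 1790289 / 320705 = 5.58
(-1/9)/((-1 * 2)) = 1/18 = 0.06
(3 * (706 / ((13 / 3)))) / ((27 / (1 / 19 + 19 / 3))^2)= 7195552 / 263169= 27.34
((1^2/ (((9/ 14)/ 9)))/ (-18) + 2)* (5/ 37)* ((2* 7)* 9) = 770/ 37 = 20.81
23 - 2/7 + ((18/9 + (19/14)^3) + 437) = 464.21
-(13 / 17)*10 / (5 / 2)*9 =-468 / 17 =-27.53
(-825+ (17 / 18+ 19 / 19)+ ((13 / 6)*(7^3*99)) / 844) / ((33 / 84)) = -78256759 / 41778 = -1873.16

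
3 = 3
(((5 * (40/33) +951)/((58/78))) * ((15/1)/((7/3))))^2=341364608363025/4986289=68460654.48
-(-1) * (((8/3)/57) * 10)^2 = 6400/29241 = 0.22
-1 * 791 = -791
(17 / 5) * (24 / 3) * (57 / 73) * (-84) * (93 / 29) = -60558624 / 10585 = -5721.17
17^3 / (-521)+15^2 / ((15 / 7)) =49792 / 521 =95.57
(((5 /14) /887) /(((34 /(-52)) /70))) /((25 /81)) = -2106 /15079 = -0.14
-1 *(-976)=976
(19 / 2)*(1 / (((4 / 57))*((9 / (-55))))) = -827.29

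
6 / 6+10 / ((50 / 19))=24 / 5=4.80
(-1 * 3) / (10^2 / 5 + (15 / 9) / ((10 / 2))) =-9 / 61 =-0.15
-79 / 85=-0.93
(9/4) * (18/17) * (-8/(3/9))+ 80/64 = -3803/68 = -55.93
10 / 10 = 1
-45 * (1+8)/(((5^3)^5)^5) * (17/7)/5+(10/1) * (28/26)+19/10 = 61034017805592678806991813189597451128065586090087854823/4817499887508833178451084222615463659167289733886718750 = 12.67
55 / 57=0.96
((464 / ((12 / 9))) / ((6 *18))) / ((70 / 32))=464 / 315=1.47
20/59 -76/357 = 0.13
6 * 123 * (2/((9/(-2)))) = -328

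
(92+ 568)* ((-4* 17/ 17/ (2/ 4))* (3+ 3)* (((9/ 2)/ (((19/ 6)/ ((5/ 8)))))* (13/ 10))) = -694980/ 19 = -36577.89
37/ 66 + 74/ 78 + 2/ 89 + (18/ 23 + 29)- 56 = -43355953/ 1756326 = -24.69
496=496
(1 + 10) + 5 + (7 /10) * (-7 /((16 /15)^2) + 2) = 13.09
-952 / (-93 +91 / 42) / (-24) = -238 / 545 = -0.44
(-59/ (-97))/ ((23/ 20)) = 1180/ 2231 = 0.53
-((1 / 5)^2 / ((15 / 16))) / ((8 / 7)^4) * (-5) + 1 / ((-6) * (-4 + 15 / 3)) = -0.04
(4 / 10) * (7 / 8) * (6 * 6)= 63 / 5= 12.60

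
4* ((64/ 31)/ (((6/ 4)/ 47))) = 24064/ 93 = 258.75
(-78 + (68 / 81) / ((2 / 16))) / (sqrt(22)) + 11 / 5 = 11 / 5-2887 * sqrt(22) / 891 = -13.00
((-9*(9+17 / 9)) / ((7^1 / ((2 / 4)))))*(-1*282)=1974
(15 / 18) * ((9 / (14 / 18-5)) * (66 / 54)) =-165 / 76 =-2.17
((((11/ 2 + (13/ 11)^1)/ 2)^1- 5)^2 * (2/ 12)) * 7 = 3.21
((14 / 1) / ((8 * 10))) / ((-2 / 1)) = -7 / 80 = -0.09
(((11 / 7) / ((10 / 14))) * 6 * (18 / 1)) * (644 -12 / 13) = 1986336 / 13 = 152795.08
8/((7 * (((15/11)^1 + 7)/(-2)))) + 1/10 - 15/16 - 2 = -40067/12880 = -3.11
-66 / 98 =-33 / 49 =-0.67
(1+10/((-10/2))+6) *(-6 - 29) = -175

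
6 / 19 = 0.32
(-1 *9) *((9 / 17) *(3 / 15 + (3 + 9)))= -4941 / 85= -58.13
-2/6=-1/3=-0.33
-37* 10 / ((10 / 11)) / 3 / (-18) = 407 / 54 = 7.54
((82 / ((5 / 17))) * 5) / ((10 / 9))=6273 / 5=1254.60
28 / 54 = 14 / 27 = 0.52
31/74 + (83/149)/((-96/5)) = 206357/529248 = 0.39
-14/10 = -7/5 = -1.40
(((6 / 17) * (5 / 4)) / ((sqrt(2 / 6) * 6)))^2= 75 / 4624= 0.02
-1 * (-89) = 89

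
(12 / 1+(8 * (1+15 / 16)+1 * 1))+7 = 71 / 2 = 35.50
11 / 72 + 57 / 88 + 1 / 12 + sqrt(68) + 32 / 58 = 8243 / 5742 + 2*sqrt(17) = 9.68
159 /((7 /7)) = 159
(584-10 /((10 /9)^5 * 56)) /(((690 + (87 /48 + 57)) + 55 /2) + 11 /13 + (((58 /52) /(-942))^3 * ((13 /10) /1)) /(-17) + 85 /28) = 98156892310970817753 /131156308740568105375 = 0.75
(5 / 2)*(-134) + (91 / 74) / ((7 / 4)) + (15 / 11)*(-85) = -183234 / 407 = -450.21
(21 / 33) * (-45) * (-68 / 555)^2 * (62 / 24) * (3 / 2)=-125426 / 75295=-1.67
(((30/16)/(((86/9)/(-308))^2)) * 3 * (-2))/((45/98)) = -47064402/1849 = -25453.98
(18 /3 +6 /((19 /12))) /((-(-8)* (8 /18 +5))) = 837 /3724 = 0.22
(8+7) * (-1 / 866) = -15 / 866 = -0.02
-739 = -739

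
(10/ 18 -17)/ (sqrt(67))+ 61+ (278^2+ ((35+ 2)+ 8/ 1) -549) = 76841 -148 * sqrt(67)/ 603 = 76838.99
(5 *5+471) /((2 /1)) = 248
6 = 6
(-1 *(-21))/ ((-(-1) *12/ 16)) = 28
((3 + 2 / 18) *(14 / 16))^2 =2401 / 324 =7.41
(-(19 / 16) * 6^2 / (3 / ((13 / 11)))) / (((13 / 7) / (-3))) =1197 / 44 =27.20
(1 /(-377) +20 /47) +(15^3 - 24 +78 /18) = 178381933 /53157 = 3355.76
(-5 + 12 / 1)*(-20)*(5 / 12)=-175 / 3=-58.33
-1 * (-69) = 69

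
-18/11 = -1.64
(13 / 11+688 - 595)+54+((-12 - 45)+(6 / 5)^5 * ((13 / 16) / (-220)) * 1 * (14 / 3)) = 91.14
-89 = -89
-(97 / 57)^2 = -9409 / 3249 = -2.90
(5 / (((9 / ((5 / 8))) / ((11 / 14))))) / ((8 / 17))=4675 / 8064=0.58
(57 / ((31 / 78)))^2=19766916 / 961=20569.11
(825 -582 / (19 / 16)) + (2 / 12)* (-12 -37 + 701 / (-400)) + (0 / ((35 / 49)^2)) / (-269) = 4961827 / 15200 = 326.44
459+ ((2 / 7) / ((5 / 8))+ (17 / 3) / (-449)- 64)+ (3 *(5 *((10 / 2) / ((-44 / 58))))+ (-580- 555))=-869599921 / 1037190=-838.42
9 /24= 3 /8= 0.38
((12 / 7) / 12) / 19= 1 / 133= 0.01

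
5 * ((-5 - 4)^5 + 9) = -295200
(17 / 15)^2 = 289 / 225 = 1.28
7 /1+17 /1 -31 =-7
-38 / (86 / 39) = -741 / 43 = -17.23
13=13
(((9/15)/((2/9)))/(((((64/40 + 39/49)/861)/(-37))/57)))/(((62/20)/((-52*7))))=4372310173140/18197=240276428.70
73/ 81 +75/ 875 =0.99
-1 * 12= -12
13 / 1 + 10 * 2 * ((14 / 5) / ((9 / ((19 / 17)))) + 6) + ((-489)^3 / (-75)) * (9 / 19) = 53681118746 / 72675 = 738646.28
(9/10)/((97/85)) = 153/194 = 0.79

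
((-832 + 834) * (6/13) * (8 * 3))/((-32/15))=-135/13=-10.38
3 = 3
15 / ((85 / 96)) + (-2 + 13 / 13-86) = -1191 / 17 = -70.06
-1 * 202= -202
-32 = -32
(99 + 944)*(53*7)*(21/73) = 8126013/73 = 111315.25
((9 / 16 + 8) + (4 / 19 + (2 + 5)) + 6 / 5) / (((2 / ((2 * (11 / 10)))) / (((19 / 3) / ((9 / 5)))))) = 283789 / 4320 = 65.69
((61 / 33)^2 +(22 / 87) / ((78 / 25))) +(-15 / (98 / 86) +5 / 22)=-379732219 / 40234194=-9.44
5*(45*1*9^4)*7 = 10333575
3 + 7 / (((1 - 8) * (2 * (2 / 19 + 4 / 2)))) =221 / 80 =2.76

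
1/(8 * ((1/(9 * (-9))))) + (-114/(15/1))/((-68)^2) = -14633/1445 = -10.13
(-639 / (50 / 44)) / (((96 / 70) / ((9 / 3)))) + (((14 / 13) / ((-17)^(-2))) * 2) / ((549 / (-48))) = -122232817 / 95160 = -1284.50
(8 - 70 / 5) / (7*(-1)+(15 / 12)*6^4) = -6 / 1613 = -0.00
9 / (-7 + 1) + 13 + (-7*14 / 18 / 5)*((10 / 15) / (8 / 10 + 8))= 3391 / 297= 11.42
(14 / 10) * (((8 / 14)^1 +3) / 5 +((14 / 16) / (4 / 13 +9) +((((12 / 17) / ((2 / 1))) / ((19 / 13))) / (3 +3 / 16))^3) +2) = 630184234131611 / 160261679026328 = 3.93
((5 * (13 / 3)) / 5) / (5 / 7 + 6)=91 / 141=0.65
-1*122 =-122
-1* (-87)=87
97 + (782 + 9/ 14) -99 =10929/ 14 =780.64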